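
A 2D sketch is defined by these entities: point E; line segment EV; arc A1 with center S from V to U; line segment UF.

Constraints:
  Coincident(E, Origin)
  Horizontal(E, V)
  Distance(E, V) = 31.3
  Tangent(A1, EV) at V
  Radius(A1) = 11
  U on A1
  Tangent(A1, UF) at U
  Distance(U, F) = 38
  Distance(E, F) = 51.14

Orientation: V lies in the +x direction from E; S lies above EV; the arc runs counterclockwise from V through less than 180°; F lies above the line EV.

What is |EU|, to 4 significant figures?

43.80

Checks: |SU| = 11.00 ✓; ∠(SU, UF) = 90.00° ✓; |UF| = 38.00 ✓; |EF| = 51.14 ✓.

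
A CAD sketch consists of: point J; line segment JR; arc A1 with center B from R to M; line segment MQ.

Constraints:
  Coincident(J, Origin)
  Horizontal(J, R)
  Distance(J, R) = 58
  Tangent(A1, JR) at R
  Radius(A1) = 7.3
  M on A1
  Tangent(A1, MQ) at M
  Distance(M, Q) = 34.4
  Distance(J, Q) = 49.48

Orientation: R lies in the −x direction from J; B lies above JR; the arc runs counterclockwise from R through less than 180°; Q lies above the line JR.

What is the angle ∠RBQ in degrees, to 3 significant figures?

140°

J is at the origin; JR is horizontal with |JR| = 58.0 and R on the −x side, so R = (-58.0, 0.00). A1 meets JR tangentially, so BR is at right angles to JR, so B = R + (0, 7.3) = (-58.0, 7.30). Since BM ⟂ MQ (tangency), |BQ| = √(7.3² + 34.4²) = 35.2 regardless of where M sits on A1. So Q lies on both circle(J, 49.48) and circle(B, 35.2); the above-JR intersection is Q = (-35.6, 34.4). M is the foot of the tangent from Q: M = (-51.5, 3.91).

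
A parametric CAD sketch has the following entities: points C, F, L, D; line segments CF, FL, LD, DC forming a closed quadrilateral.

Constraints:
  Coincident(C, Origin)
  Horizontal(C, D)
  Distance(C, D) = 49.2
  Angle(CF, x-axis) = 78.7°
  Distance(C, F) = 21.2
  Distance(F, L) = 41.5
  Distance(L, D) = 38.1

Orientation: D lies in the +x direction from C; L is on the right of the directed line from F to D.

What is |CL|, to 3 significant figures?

24.9

Checks: |FL| = 41.50 ✓; |LD| = 38.10 ✓.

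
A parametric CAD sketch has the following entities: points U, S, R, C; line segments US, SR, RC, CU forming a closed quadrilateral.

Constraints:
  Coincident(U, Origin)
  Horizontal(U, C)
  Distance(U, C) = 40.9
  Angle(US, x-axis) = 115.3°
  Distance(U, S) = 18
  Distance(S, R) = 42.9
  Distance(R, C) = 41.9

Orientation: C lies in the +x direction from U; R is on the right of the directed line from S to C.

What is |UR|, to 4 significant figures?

25.06

U is at the origin; U and C share the same y with |UC| = 40.9 and C in +x, so C = (40.9, 0). US runs at 115.3° with |US| = 18.0, so S = (-7.692, 16.27). R is determined by |SR| = 42.9 and |RC| = 41.9 together: it lies at the intersection of circle(S, 42.9) and circle(C, 41.9). With |SC| = 51.25, the foot of the radical line on SC is 26.45 from S and the perpendicular offset is √(42.9² − 26.45²) = 33.78. Taking the right-of-SC solution: R = (6.662, -24.15).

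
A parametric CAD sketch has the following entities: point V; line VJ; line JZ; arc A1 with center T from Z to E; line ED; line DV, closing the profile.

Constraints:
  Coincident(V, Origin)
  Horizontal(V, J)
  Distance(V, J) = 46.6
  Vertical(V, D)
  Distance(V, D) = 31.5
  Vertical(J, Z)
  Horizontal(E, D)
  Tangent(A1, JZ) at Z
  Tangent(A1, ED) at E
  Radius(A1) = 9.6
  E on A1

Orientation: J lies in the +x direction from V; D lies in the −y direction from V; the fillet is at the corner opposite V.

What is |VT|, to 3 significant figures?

43.0

V is at the origin; V and J share the same y with |VJ| = 46.6 and J on the +x side, so J = (46.6, 0.00). VD is vertical with |VD| = 31.5 and D on the −y side, so D = (0.00, -31.5). The virtual corner opposite V is at (46.6, -31.5). Since A1 is tangent to JZ there, TZ ⟂ JZ and the tangent condition forces TE to be normal to ED, with radius 9.6, so the center T sits 9.6 in from both sides at T = (37.0, -21.9). Then |VT| = |T − V| = 43.0.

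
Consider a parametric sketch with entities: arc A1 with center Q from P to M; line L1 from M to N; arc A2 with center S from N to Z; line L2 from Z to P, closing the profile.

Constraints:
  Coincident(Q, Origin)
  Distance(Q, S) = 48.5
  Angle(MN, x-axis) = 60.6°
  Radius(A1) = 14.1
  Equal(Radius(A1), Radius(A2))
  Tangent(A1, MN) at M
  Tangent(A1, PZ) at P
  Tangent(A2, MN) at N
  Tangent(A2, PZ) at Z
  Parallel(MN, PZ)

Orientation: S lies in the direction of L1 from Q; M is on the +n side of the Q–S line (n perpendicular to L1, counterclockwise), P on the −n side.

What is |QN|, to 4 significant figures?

50.51

The slot axis is L1's direction at 60.6°, so u = (cos 60.6°, sin 60.6°) = (0.4909, 0.8712) and n = (−sin 60.6°, cos 60.6°) = (-0.8712, 0.4909). Q is at the origin and S lies 48.5 along u from Q, so S = 48.5·u = (23.81, 42.25). Tangency of A1 to both parallel lines with radius 14.1 puts M and P at Q ± 14.1·n: M = (-12.28, 6.922), P = (12.28, -6.922). Equal radii place N and Z the same way about S: N = S + 14.1·n = (11.52, 49.18), Z = S − 14.1·n = (36.09, 35.33). Then |QN| = |N − Q| = 50.51.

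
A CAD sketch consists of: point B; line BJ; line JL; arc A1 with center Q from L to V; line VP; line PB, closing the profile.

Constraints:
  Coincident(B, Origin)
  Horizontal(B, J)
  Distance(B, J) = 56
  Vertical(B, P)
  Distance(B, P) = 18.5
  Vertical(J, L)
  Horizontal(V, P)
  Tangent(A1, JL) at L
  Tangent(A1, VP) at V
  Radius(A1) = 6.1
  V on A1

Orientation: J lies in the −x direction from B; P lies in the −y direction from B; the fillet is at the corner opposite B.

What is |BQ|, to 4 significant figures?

51.42

B and P share the same x with |BP| = 18.5 and P on the −y side, so P = (0.000, -18.50). The virtual corner opposite B is at (-56.00, -18.50). A1 meets JL tangentially, so QL is at right angles to JL and since A1 is tangent to VP there, QV ⟂ VP, with radius 6.1, so the center Q sits 6.1 in from both sides at Q = (-49.90, -12.40). Then |BQ| = |Q − B| = 51.42.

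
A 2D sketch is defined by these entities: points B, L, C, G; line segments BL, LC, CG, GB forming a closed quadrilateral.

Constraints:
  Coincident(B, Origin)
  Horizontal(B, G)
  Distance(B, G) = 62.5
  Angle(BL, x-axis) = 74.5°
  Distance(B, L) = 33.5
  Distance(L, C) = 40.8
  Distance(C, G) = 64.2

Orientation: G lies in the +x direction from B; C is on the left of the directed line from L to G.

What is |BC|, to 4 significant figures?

71.43

B is at the origin; BG is horizontal with |BG| = 62.5 and G in +x, so G = (62.5, 0). BL runs at 74.5° with |BL| = 33.5, so L = (8.952, 32.28). C is determined by |LC| = 40.8 and |CG| = 64.2 together: it lies at the intersection of circle(L, 40.8) and circle(G, 64.2). With |LG| = 62.53, the foot of the radical line on LG is 11.61 from L and the perpendicular offset is √(40.8² − 11.61²) = 39.11. Taking the left-of-LG solution: C = (39.09, 59.78).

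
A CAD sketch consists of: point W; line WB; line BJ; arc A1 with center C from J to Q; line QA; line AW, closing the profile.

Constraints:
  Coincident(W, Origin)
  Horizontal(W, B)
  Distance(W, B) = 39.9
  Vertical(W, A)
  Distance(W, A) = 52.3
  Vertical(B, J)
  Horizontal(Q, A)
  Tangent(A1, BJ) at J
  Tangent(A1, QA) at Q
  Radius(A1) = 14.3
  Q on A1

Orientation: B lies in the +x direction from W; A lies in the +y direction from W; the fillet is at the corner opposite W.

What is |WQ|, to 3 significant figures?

58.2

W is at the origin; WB is horizontal with |WB| = 39.9 and B on the +x side, so B = (39.9, 0.00). W and A share the same x with |WA| = 52.3 and A on the +y side, so A = (0.00, 52.3). The virtual corner opposite W is at (39.9, 52.3). Tangency of A1 to BJ means the radius CJ is perpendicular to BJ and since A1 is tangent to QA there, CQ ⟂ QA, with radius 14.3, so the center C sits 14.3 in from both sides at C = (25.6, 38.0). That places the tangent points at J = (39.9, 38.0) on BJ and Q = (25.6, 52.3) on QA. Then |WQ| = |Q − W| = 58.2.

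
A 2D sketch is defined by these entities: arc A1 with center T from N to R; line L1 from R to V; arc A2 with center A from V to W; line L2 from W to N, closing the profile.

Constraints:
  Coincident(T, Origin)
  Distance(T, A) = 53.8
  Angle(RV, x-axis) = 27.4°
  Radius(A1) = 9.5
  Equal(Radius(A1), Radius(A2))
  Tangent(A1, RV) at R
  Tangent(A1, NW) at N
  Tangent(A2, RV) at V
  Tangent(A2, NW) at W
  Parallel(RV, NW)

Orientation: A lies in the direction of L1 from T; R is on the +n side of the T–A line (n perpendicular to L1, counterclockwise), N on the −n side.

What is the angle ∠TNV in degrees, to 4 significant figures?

70.55°

The slot axis is L1's direction at 27.4°, so u = (cos 27.4°, sin 27.4°) = (0.8878, 0.4602) and n = (−sin 27.4°, cos 27.4°) = (-0.4602, 0.8878). T is at the origin and A lies 53.8 along u from T, so A = 53.8·u = (47.76, 24.76). Tangency of A1 to both parallel lines with radius 9.5 puts R and N at T ± 9.5·n: R = (-4.372, 8.434), N = (4.372, -8.434). Equal radii place V and W the same way about A: V = A + 9.5·n = (43.39, 33.19), W = A − 9.5·n = (52.14, 16.32). Then cos ∠TNV = NT·NV / (|NT||NV|), giving 70.55°.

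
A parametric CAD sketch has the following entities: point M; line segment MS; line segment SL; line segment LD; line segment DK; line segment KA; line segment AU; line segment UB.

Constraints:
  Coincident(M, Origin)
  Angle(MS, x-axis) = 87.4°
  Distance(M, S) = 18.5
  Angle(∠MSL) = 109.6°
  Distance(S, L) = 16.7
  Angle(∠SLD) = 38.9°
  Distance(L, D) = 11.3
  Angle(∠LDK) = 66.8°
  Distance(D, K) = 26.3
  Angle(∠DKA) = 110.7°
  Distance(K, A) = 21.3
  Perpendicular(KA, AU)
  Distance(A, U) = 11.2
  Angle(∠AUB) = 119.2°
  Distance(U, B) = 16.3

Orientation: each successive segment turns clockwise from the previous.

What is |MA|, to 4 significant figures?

53.99

M is at the origin; MS runs at 87.4° with length 18.5, so S = (0.8392, 18.48). ∠MSL = 109.6° gives SL at 17.00° from the x-axis; with |SL| = 16.7, L = (16.81, 23.36). ∠SLD = 38.9° gives LD at -124.1° from the x-axis; with |LD| = 11.3, D = (10.47, 14.01). ∠LDK = 66.8° gives DK at 122.7° from the x-axis; with |DK| = 26.3, K = (-3.734, 36.14). ∠DKA = 110.7° gives KA at 53.40° from the x-axis; with |KA| = 21.3, A = (8.966, 53.24). Then |MA| = |A − M| = 53.99.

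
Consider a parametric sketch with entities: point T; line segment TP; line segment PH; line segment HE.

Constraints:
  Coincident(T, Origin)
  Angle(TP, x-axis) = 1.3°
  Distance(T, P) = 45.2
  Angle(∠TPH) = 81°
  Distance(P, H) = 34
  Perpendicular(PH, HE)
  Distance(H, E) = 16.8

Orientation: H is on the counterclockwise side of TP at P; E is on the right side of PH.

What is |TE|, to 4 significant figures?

67.09

T is at the origin; TP runs at 1.3° with length 45.2, so P = 45.2·(cos 1.3°, sin 1.3°) = (45.19, 1.025). ∠TPH = 81.0°, so PH runs at 1.3° + (180° − 81.0°) = 100.3° from the x-axis; with |PH| = 34.0, H = P + 34.0·(cos 100.3°, sin 100.3°) = (39.11, 34.48). PH ⟂ HE; with |HE| = 16.8 on the right of PH, E = H + 16.8·(0.9839, 0.1788) = (55.64, 37.48). Then |TE| = |E − T| = 67.09.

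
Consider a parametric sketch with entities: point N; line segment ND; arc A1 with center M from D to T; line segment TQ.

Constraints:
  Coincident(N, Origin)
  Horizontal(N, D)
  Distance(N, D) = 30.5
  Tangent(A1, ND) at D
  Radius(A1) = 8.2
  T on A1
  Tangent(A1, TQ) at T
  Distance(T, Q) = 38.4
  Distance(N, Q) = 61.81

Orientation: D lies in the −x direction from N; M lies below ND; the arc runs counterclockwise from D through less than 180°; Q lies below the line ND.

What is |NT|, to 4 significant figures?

39.43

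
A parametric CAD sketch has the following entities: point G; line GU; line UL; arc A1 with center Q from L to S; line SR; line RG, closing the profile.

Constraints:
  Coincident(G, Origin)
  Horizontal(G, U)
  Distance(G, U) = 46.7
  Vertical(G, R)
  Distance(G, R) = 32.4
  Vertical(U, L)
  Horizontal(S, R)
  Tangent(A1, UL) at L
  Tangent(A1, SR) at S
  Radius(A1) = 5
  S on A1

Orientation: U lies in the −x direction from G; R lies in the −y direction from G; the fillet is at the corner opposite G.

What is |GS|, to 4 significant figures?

52.81

The virtual corner opposite G is at (-46.70, -32.40). Since A1 is tangent to UL there, QL ⟂ UL and the tangent condition forces QS to be normal to SR, with radius 5.0, so the center Q sits 5.0 in from both sides at Q = (-41.70, -27.40). That places the tangent points at L = (-46.70, -27.40) on UL and S = (-41.70, -32.40) on SR. Then |GS| = |S − G| = 52.81.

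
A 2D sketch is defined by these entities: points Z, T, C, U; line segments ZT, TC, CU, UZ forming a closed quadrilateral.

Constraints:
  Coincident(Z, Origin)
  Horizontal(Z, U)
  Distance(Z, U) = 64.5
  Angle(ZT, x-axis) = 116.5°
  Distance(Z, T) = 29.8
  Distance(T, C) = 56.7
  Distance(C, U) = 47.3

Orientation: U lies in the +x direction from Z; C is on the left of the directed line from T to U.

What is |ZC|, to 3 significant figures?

58.5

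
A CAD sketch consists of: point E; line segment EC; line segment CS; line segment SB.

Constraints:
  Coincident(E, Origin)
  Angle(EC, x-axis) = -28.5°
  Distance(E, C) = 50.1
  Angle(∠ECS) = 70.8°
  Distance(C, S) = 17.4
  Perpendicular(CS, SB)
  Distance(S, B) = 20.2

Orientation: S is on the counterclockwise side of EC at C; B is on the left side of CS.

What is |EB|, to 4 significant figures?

27.13

E is at the origin; EC runs at -28.5° with length 50.1, so C = 50.1·(cos -28.5°, sin -28.5°) = (44.03, -23.91). ∠ECS = 70.8°, so CS runs at -28.5° + (180° − 70.8°) = 80.70° from the x-axis; with |CS| = 17.4, S = C + 17.4·(cos 80.70°, sin 80.70°) = (46.84, -6.734). CS ⟂ SB; with |SB| = 20.2 on the left of CS, B = S + 20.2·(-0.9869, 0.1616) = (26.91, -3.470). Then |EB| = |B − E| = 27.13.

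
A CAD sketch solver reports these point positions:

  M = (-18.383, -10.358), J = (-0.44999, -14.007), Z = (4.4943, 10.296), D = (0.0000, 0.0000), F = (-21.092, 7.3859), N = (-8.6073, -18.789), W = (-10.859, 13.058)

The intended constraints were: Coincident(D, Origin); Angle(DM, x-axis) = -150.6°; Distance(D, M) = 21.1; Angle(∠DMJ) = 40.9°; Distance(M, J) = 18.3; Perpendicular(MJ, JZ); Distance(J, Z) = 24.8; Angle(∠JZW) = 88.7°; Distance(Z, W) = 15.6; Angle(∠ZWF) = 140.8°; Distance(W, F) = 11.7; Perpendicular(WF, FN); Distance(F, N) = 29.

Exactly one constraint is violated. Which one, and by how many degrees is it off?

Perpendicular(WF, FN) — off by 3.50°.

D = (0.00, 0.00) ✓; DM at -150.6° ✓; |DM| = 21.10 ✓; ∠DMJ = 40.90° ✓; |MJ| = 18.30 ✓; ∠(MJ, JZ) = 90.00° ✓; |JZ| = 24.80 ✓; ∠JZW = 88.70° ✓; |ZW| = 15.60 ✓; ∠ZWF = 140.8° ✓; |WF| = 11.70 ✓; ∠(WF, FN) = 86.50° ✗; |FN| = 29.00 ✓.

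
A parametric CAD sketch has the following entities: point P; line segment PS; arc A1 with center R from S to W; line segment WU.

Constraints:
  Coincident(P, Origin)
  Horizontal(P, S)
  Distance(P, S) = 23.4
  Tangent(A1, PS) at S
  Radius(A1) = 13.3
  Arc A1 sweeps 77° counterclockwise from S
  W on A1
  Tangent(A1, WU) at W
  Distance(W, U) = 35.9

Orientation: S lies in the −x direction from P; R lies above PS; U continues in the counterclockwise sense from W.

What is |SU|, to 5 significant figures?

49.935

On A1, S sits at bearing -90° from R; a 77° counterclockwise sweep puts W at bearing -13°, so W = R + 13.3·(cos -13°, sin -13°) = (-10.441, 10.308). The tangent condition forces RW to be normal to WU, so WU runs along (−sin -13°, cos -13°); with |WU| = 35.9, U = (-2.3651, 45.288). Then |SU| = |U − S| = 49.935.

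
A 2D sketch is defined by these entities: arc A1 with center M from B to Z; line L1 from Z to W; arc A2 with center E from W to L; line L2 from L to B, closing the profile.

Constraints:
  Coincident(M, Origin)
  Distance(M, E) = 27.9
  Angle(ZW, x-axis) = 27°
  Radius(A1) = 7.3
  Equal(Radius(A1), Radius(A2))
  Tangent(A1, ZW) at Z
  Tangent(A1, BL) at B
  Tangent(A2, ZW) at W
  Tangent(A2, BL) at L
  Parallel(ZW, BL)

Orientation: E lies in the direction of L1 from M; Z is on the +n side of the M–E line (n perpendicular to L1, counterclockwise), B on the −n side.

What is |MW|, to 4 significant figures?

28.84

The slot axis is L1's direction at 27.0°, so u = (cos 27.0°, sin 27.0°) = (0.8910, 0.4540) and n = (−sin 27.0°, cos 27.0°) = (-0.4540, 0.8910). M is at the origin and E lies 27.9 along u from M, so E = 27.9·u = (24.86, 12.67). Tangency of A1 to both parallel lines with radius 7.3 puts Z and B at M ± 7.3·n: Z = (-3.314, 6.504), B = (3.314, -6.504). Equal radii place W and L the same way about E: W = E + 7.3·n = (21.54, 19.17), L = E − 7.3·n = (28.17, 6.162). Then |MW| = |W − M| = 28.84.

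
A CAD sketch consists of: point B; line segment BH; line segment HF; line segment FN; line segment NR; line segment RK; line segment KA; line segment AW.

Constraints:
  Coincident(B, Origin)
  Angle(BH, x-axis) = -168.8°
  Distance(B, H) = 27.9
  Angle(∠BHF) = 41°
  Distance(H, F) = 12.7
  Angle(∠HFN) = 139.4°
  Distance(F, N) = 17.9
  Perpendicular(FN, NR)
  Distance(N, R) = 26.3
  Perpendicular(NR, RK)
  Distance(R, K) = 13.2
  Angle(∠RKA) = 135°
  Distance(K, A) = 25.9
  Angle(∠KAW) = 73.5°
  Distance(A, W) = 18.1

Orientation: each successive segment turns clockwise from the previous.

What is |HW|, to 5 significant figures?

14.898

∠RKA = 135.0° gives KA at 146.60° from the x-axis; with |KA| = 25.9, A = (-31.315, -5.9445). ∠KAW = 73.5° gives AW at 40.100° from the x-axis; with |AW| = 18.1, W = (-17.470, 5.7142). Then |HW| = |W − H| = 14.898.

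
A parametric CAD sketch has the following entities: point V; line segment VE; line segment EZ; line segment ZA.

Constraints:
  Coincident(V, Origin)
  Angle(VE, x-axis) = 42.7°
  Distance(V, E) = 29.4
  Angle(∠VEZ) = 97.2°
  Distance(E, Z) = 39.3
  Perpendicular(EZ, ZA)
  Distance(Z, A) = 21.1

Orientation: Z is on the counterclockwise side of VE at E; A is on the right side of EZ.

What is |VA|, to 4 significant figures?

66.14

V is at the origin; VE runs at 42.7° with length 29.4, so E = 29.4·(cos 42.7°, sin 42.7°) = (21.61, 19.94). ∠VEZ = 97.2°, so EZ runs at 42.7° + (180° − 97.2°) = 125.5° from the x-axis; with |EZ| = 39.3, Z = E + 39.3·(cos 125.5°, sin 125.5°) = (-1.215, 51.93). EZ ⟂ ZA; with |ZA| = 21.1 on the right of EZ, A = Z + 21.1·(0.8141, 0.5807) = (15.96, 64.19). Then |VA| = |A − V| = 66.14.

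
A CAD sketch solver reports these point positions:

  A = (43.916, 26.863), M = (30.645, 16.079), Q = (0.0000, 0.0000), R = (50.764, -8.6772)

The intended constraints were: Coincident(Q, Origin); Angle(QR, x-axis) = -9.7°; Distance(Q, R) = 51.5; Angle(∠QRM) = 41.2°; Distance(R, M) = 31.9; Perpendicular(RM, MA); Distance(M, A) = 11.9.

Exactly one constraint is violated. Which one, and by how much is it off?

Distance(M, A) = 11.9 — off by 5.20.

Q = (0.00, 0.00) ✓; QR at -9.700° ✓; |QR| = 51.50 ✓; ∠QRM = 41.20° ✓; |RM| = 31.90 ✓; ∠(RM, MA) = 90.00° ✓; |MA| = 17.10 ✗.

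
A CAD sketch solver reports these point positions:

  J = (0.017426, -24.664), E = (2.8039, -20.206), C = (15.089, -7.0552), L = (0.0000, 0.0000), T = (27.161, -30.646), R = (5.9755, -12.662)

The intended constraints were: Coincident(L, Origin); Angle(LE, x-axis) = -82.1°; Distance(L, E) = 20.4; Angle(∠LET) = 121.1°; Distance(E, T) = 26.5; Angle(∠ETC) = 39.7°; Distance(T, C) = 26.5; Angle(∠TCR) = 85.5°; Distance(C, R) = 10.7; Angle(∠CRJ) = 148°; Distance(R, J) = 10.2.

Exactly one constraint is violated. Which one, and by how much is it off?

Distance(R, J) = 10.2 — off by 3.20.

L = (0.00, 0.00) ✓; LE at -82.10° ✓; |LE| = 20.40 ✓; ∠LET = 121.1° ✓; |ET| = 26.50 ✓; ∠ETC = 39.70° ✓; |TC| = 26.50 ✓; ∠TCR = 85.50° ✓; |CR| = 10.70 ✓; ∠CRJ = 148.0° ✓; |RJ| = 13.40 ✗.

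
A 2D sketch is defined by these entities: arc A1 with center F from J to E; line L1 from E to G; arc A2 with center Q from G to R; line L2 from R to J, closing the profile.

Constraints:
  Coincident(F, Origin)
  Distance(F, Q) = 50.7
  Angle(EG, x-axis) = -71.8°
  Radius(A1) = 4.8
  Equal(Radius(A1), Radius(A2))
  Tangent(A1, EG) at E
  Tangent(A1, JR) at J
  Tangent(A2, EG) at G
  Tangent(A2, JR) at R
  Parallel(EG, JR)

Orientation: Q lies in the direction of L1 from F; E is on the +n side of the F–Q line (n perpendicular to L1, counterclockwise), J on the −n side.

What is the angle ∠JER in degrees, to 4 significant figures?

79.28°

The slot axis is L1's direction at -71.8°, so u = (cos -71.8°, sin -71.8°) = (0.3123, -0.9500) and n = (−sin -71.8°, cos -71.8°) = (0.9500, 0.3123). F is at the origin and Q lies 50.7 along u from F, so Q = 50.7·u = (15.84, -48.16). Tangency of A1 to both parallel lines with radius 4.8 puts E and J at F ± 4.8·n: E = (4.560, 1.499), J = (-4.560, -1.499). Equal radii place G and R the same way about Q: G = Q + 4.8·n = (20.40, -46.66), R = Q − 4.8·n = (11.28, -49.66). Then cos ∠JER = EJ·ER / (|EJ||ER|), giving 79.28°.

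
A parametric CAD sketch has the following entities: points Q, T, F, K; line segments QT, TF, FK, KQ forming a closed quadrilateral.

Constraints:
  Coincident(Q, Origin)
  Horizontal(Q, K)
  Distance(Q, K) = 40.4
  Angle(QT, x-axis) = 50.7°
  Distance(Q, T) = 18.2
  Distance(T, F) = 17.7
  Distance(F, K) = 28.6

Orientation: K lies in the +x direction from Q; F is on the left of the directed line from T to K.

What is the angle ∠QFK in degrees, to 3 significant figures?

77.1°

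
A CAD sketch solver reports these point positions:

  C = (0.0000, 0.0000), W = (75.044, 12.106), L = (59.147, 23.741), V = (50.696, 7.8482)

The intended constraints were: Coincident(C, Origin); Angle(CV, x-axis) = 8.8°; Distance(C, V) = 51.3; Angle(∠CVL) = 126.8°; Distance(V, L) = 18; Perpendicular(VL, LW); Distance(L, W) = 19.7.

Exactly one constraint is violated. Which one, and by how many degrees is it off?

Perpendicular(VL, LW) — off by 8.20°.

C = (0.00, 0.00) ✓; CV at 8.800° ✓; |CV| = 51.30 ✓; ∠CVL = 126.8° ✓; |VL| = 18.00 ✓; ∠(VL, LW) = 98.20° ✗; |LW| = 19.70 ✓.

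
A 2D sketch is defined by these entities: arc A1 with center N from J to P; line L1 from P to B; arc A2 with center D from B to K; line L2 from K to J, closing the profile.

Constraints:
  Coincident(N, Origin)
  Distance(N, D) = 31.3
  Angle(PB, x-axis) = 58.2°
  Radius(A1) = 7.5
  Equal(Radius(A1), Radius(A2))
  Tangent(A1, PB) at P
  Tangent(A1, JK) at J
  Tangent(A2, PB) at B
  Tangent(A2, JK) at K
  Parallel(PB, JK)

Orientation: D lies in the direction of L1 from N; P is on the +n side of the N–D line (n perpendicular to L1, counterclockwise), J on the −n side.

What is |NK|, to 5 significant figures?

32.186

Tangency of A1 to both parallel lines with radius 7.5 puts P and J at N ± 7.5·n: P = (-6.3742, 3.9522), J = (6.3742, -3.9522). Equal radii place B and K the same way about D: B = D + 7.5·n = (10.120, 30.554), K = D − 7.5·n = (22.868, 22.649). Then |NK| = |K − N| = 32.186.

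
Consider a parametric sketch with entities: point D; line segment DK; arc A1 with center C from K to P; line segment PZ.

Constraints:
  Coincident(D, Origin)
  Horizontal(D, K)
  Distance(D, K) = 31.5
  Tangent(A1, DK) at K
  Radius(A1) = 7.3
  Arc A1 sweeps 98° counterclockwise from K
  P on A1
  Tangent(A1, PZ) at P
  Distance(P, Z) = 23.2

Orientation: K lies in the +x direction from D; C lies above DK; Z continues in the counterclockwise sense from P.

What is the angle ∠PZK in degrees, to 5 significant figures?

15.285°

D is at the origin; DK is horizontal with |DK| = 31.5 and K on the +x side, so K = (31.500, 0.0000). Since A1 is tangent to DK there, CK ⟂ DK, so C = K + (0, 7.3) = (31.500, 7.3000). On A1, K sits at bearing -90° from C; a 98° counterclockwise sweep puts P at bearing 8°, so P = C + 7.3·(cos 8°, sin 8°) = (38.729, 8.3160). Tangency of A1 to PZ means the radius CP is perpendicular to PZ, so PZ runs along (−sin 8°, cos 8°); with |PZ| = 23.2, Z = (35.500, 31.290). Then cos ∠PZK = ZP·ZK / (|ZP||ZK|), giving 15.285°.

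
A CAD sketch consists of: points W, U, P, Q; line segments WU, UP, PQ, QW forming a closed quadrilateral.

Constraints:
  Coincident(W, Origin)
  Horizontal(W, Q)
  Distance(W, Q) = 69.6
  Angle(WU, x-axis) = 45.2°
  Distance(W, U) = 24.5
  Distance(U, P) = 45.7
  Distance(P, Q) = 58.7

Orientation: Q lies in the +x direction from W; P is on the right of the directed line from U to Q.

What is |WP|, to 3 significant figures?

33.6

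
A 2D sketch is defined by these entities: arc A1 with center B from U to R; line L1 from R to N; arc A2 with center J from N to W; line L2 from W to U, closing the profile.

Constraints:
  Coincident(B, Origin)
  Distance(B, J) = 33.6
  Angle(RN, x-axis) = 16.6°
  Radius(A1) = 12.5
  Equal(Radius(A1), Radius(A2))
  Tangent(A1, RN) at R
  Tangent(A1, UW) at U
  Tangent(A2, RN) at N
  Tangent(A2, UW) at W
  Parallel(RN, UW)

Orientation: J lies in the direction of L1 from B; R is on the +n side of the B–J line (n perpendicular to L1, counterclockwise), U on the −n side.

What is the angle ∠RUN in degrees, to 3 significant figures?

53.3°

Tangency of A1 to both parallel lines with radius 12.5 puts R and U at B ± 12.5·n: R = (-3.57, 12.0), U = (3.57, -12.0). Equal radii place N and W the same way about J: N = J + 12.5·n = (28.6, 21.6), W = J − 12.5·n = (35.8, -2.38). Then cos ∠RUN = UR·UN / (|UR||UN|), giving 53.3°.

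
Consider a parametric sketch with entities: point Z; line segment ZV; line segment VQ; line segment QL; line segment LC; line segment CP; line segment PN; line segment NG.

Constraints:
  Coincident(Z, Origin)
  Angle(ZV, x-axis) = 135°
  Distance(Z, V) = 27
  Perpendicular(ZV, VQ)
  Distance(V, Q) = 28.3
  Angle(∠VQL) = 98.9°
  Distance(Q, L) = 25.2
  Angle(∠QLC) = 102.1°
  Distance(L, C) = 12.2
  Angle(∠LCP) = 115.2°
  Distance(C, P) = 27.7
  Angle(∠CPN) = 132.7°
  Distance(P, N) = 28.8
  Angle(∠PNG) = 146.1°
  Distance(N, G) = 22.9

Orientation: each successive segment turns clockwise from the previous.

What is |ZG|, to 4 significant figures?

66.07

Z is at the origin; ZV runs at 135.0° with length 27.0, so V = (-19.09, 19.09). The perpendicularity gives VQ at right angles to ZV, so VQ runs at 45.00°; with |VQ| = 28.3, Q = (0.9192, 39.10). ∠VQL = 98.9° gives QL at -36.10° from the x-axis; with |QL| = 25.2, L = (21.28, 24.26). ∠QLC = 102.1° gives LC at -114.0° from the x-axis; with |LC| = 12.2, C = (16.32, 13.11). ∠LCP = 115.2° gives CP at -178.8° from the x-axis; with |CP| = 27.7, P = (-11.38, 12.53). ∠CPN = 132.7° gives PN at 133.9° from the x-axis; with |PN| = 28.8, N = (-31.35, 33.28). ∠PNG = 146.1° gives NG at 100.0° from the x-axis; with |NG| = 22.9, G = (-35.32, 55.83). Then |ZG| = |G − Z| = 66.07.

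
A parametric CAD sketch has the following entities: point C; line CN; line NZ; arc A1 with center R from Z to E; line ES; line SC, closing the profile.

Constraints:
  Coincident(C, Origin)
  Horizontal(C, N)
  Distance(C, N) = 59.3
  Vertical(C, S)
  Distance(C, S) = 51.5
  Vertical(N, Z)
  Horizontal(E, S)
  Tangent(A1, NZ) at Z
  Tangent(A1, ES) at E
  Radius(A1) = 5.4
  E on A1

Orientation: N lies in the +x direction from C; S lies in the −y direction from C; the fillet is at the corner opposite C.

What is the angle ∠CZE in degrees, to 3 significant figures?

82.9°

C is at the origin; CN is horizontal with |CN| = 59.3 and N on the +x side, so N = (59.3, 0.00). C and S share the same x with |CS| = 51.5 and S on the −y side, so S = (0.00, -51.5). The virtual corner opposite C is at (59.3, -51.5). Since A1 is tangent to NZ there, RZ ⟂ NZ and A1 meets ES tangentially, so RE is at right angles to ES, with radius 5.4, so the center R sits 5.4 in from both sides at R = (53.9, -46.1). That places the tangent points at Z = (59.3, -46.1) on NZ and E = (53.9, -51.5) on ES. Then cos ∠CZE = ZC·ZE / (|ZC||ZE|), giving 82.9°.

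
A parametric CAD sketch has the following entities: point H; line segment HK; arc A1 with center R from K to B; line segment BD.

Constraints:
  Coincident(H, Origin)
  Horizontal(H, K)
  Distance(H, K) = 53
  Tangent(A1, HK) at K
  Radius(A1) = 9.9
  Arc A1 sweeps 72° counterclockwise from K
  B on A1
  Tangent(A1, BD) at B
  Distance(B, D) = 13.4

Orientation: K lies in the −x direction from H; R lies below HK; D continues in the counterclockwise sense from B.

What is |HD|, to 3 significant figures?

69.4

H is at the origin; HK is horizontal with |HK| = 53.0 and K on the −x side, so K = (-53.0, 0.00). Tangency of A1 to HK means the radius RK is perpendicular to HK, so R = K + (0, -9.9) = (-53.0, -9.90). On A1, K sits at bearing 90° from R; a 72° counterclockwise sweep puts B at bearing 162°, so B = R + 9.9·(cos 162°, sin 162°) = (-62.4, -6.84). The tangent condition forces RB to be normal to BD, so BD runs along (−sin 162°, cos 162°); with |BD| = 13.4, D = (-66.6, -19.6). Then |HD| = |D − H| = 69.4.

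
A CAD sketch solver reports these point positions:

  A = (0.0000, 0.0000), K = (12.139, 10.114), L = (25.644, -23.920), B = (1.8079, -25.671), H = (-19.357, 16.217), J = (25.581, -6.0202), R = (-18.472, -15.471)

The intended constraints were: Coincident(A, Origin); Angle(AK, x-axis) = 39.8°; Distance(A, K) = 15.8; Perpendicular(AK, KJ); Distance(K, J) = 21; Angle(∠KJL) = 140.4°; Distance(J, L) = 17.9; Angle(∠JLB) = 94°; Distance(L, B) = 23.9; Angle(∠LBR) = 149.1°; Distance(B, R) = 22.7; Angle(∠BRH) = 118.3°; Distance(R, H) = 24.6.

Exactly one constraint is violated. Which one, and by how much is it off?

Distance(R, H) = 24.6 — off by 7.10.

A = (0.00, 0.00) ✓; AK at 39.80° ✓; |AK| = 15.80 ✓; ∠(AK, KJ) = 90.00° ✓; |KJ| = 21.00 ✓; ∠KJL = 140.4° ✓; |JL| = 17.90 ✓; ∠JLB = 94.00° ✓; |LB| = 23.90 ✓; ∠LBR = 149.1° ✓; |BR| = 22.70 ✓; ∠BRH = 118.3° ✓; |RH| = 31.70 ✗.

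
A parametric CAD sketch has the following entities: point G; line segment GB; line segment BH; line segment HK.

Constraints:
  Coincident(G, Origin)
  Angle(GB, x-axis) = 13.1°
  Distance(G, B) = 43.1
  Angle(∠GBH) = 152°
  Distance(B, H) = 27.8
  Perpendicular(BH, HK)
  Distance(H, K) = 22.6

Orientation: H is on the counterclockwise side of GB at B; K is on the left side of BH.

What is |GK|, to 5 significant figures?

65.898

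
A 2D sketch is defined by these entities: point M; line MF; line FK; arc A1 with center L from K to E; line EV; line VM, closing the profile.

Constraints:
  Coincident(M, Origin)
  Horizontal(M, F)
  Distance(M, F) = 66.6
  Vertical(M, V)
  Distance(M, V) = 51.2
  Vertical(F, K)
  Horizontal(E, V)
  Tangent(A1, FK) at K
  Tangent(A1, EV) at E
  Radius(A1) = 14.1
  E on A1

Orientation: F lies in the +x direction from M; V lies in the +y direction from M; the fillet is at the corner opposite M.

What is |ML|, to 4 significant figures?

64.29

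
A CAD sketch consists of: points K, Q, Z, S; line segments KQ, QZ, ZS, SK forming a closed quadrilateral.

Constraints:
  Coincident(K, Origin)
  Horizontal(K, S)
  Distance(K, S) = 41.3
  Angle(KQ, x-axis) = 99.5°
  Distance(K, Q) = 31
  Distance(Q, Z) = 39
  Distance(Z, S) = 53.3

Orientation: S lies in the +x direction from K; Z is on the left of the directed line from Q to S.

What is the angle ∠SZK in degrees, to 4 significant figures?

43.02°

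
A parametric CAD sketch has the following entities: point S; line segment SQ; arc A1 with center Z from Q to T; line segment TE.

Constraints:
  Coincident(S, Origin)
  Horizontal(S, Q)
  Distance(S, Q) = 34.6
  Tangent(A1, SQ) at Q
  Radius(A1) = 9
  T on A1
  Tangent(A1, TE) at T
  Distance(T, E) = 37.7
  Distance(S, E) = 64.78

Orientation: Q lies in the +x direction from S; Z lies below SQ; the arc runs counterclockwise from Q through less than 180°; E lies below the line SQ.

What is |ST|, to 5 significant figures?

29.957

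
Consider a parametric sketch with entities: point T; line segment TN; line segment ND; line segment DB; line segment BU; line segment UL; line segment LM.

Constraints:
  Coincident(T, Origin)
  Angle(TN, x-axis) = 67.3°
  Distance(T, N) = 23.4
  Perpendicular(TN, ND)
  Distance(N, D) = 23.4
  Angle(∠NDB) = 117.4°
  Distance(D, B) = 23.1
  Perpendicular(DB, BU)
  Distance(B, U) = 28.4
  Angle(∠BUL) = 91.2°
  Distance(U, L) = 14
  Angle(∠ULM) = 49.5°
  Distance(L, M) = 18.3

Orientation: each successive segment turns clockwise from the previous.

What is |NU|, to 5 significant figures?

34.716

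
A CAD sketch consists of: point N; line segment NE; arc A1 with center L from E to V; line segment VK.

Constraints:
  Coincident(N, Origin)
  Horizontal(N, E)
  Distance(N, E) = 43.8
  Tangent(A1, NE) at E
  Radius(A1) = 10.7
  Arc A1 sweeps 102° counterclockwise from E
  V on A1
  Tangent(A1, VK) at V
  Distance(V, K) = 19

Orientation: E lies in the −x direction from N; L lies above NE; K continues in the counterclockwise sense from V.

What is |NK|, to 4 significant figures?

48.82

On A1, E sits at bearing -90° from L; a 102° counterclockwise sweep puts V at bearing 12°, so V = L + 10.7·(cos 12°, sin 12°) = (-33.33, 12.92). Tangency of A1 to VK means the radius LV is perpendicular to VK, so VK runs along (−sin 12°, cos 12°); with |VK| = 19.0, K = (-37.28, 31.51). Then |NK| = |K − N| = 48.82.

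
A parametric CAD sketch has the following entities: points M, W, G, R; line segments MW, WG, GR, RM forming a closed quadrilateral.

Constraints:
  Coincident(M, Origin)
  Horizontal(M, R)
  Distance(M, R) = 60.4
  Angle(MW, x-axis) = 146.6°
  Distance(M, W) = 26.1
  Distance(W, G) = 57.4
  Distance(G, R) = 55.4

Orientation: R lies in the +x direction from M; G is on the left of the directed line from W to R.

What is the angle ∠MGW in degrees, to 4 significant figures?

27.03°

M is at the origin; M and R share the same y with |MR| = 60.4 and R in +x, so R = (60.4, 0). MW runs at 146.6° with |MW| = 26.1, so W = (-21.79, 14.37). G is determined by |WG| = 57.4 and |GR| = 55.4 together: it lies at the intersection of circle(W, 57.4) and circle(R, 55.4). With |WR| = 83.44, the foot of the radical line on WR is 43.07 from W and the perpendicular offset is √(57.4² − 43.07²) = 37.94. Taking the left-of-WR solution: G = (27.17, 44.33).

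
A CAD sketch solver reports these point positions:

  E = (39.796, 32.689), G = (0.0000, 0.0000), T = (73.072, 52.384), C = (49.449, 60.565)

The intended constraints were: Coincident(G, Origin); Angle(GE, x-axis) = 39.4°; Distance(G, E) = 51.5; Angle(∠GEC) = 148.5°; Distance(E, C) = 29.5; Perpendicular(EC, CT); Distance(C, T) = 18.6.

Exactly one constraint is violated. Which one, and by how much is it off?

Distance(C, T) = 18.6 — off by 6.40.

G = (0.00, 0.00) ✓; GE at 39.40° ✓; |GE| = 51.50 ✓; ∠GEC = 148.5° ✓; |EC| = 29.50 ✓; ∠(EC, CT) = 90.00° ✓; |CT| = 25.00 ✗.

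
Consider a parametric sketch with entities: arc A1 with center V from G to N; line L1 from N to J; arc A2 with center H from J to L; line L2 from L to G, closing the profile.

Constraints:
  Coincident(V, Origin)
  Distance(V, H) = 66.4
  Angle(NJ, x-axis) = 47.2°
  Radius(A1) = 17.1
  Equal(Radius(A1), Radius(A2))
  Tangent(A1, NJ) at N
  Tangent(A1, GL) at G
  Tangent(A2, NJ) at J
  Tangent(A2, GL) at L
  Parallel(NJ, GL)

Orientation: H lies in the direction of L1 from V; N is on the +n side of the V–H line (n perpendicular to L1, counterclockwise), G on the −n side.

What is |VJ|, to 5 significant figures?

68.567

Tangency of A1 to both parallel lines with radius 17.1 puts N and G at V ± 17.1·n: N = (-12.547, 11.618), G = (12.547, -11.618). Equal radii place J and L the same way about H: J = H + 17.1·n = (32.568, 60.338), L = H − 17.1·n = (57.662, 37.101). Then |VJ| = |J − V| = 68.567.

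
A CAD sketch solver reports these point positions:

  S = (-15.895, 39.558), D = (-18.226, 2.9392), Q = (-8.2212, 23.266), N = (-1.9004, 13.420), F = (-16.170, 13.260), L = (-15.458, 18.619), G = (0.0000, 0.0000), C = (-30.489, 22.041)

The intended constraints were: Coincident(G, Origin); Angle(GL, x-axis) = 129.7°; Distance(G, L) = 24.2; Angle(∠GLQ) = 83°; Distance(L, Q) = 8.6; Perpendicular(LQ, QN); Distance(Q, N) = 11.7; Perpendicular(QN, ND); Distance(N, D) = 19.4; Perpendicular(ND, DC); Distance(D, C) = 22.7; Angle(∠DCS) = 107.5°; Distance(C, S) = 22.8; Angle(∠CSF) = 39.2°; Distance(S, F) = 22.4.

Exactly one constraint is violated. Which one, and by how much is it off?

Distance(S, F) = 22.4 — off by 3.90.

G = (0.00, 0.00) ✓; GL at 129.7° ✓; |GL| = 24.20 ✓; ∠GLQ = 83.01° ✓; |LQ| = 8.600 ✓; ∠(LQ, QN) = 90.01° ✓; |QN| = 11.70 ✓; ∠(QN, ND) = 90.00° ✓; |ND| = 19.40 ✓; ∠(ND, DC) = 90.00° ✓; |DC| = 22.70 ✓; ∠DCS = 107.5° ✓; |CS| = 22.80 ✓; ∠CSF = 39.20° ✓; |SF| = 26.30 ✗.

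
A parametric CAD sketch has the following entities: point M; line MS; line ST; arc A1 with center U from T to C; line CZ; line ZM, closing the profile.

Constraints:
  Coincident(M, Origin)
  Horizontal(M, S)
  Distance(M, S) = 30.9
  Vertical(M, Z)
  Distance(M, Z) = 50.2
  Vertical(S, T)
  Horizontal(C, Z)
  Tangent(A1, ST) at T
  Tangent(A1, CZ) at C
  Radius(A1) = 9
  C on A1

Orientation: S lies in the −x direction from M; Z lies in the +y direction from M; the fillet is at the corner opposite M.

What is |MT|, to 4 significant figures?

51.50

M is at the origin; MS is horizontal with |MS| = 30.9 and S on the −x side, so S = (-30.90, 0.000). MZ is vertical with |MZ| = 50.2 and Z on the +y side, so Z = (0.000, 50.20). The virtual corner opposite M is at (-30.90, 50.20). Since A1 is tangent to ST there, UT ⟂ ST and A1 meets CZ tangentially, so UC is at right angles to CZ, with radius 9.0, so the center U sits 9.0 in from both sides at U = (-21.90, 41.20). That places the tangent points at T = (-30.90, 41.20) on ST and C = (-21.90, 50.20) on CZ. Then |MT| = |T − M| = 51.50.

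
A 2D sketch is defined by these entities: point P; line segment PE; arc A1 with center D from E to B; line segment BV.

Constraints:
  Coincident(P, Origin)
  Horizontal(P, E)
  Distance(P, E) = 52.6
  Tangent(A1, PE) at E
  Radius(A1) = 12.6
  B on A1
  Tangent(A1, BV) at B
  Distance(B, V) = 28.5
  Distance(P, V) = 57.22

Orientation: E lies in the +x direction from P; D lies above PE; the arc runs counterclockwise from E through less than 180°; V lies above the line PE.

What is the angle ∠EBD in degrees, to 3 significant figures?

21.0°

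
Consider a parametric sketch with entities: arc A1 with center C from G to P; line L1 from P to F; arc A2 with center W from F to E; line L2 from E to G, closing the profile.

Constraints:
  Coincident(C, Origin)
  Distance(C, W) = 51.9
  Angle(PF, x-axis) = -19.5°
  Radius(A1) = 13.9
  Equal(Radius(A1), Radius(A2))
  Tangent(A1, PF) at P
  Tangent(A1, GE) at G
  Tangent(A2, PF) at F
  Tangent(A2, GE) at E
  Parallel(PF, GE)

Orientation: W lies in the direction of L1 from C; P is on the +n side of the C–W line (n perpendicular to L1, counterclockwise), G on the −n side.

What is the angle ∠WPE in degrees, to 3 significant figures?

13.2°

The slot axis is L1's direction at -19.5°, so u = (cos -19.5°, sin -19.5°) = (0.943, -0.334) and n = (−sin -19.5°, cos -19.5°) = (0.334, 0.943). C is at the origin and W lies 51.9 along u from C, so W = 51.9·u = (48.9, -17.3). Tangency of A1 to both parallel lines with radius 13.9 puts P and G at C ± 13.9·n: P = (4.64, 13.1), G = (-4.64, -13.1). Equal radii place F and E the same way about W: F = W + 13.9·n = (53.6, -4.22), E = W − 13.9·n = (44.3, -30.4). Then cos ∠WPE = PW·PE / (|PW||PE|), giving 13.2°.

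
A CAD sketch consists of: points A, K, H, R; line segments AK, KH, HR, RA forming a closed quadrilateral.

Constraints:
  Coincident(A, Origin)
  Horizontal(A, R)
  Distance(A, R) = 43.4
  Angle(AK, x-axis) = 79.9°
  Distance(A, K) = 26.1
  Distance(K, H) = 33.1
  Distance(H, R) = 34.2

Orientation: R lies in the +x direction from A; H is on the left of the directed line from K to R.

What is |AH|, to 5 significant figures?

49.745

A is at the origin; A and R share the same y with |AR| = 43.4 and R in +x, so R = (43.4, 0). AK runs at 79.9° with |AK| = 26.1, so K = (4.5771, 25.696). H is determined by |KH| = 33.1 and |HR| = 34.2 together: it lies at the intersection of circle(K, 33.1) and circle(R, 34.2). With |KR| = 46.556, the foot of the radical line on KR is 22.483 from K and the perpendicular offset is √(33.1² − 22.483²) = 24.292. Taking the left-of-KR solution: H = (36.733, 33.544).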